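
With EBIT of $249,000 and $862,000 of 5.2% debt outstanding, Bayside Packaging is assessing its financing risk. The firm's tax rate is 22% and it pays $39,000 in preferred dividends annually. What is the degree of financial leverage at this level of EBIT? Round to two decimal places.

1.62

Annual interest charges come to $44,824.00.
Pre-tax preferred-dividend burden = $39,000 ÷ (1 − 0.22) = $50,000.00.
DFL = EBIT ÷ [EBIT − I − D_p/(1−t)] = $249,000 ÷ [$249,000 − $44,824.00 − $50,000.00] = $249,000 ÷ $154,176.00 = 1.6150.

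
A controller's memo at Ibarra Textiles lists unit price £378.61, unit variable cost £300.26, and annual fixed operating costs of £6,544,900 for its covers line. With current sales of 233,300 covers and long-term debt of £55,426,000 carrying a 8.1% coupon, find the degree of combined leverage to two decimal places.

2.52

Total contribution margin = 233,300 × £78.35 = £18,279,055.00.
Subtracting fixed costs: EBIT = £18,279,055.00 − £6,544,900 = £11,734,155.00. Interest = £4,489,506.00.
DOL = £18,279,055.00 ÷ £11,734,155.00 = 1.5578; DFL = £11,734,155.00 ÷ £7,244,649.00 = 1.6197.
DCL = DOL × DFL = 1.5578 × 1.6197 = 2.5232.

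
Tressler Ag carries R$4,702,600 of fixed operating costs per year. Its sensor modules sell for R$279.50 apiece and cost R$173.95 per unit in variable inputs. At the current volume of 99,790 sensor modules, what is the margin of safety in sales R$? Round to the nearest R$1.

Unit CM = price − variable cost = R$279.50 − R$173.95 = R$105.55. Break-even units = R$4,702,600 ÷ R$105.55 = 44,553.29; break-even revenue = 44,553.29 × R$279.50 = R$12,452,645.19.
Actual sales revenue = 99,790 × R$279.50 = R$27,891,305.00.
Margin of safety = R$27,891,305.00 − R$12,452,645.19 = R$15,438,660.

R$15,438,660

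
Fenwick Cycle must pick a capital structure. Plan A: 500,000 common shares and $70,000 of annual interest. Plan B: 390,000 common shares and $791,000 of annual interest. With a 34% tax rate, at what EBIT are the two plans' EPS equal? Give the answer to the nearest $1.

$3,347,273

At indifference, (EBIT − 70,000)(1 − t)/500,000 = (EBIT − 791,000)(1 − t)/390,000.
Cancelling (1 − t) and cross-multiplying: 390,000·(EBIT − 70,000) = 500,000·(EBIT − 791,000).
EBIT × (500,000 − 390,000) = 791,000 × 500,000 − 70,000 × 390,000 = 368,200,000,000, so EBIT = 368,200,000,000 ÷ 110,000 = 3,347,272.73.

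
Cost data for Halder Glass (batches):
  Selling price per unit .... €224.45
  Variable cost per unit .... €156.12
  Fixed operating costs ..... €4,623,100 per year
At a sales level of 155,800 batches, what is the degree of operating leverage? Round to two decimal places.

At 155,800 units, contribution = 155,800 × €68.33 = €10,645,814.00.
Subtracting fixed costs: EBIT = €10,645,814.00 − €4,623,100 = €6,022,714.00.
Degree of operating leverage = €10,645,814.00 / €6,022,714.00 = 1.7676.

1.77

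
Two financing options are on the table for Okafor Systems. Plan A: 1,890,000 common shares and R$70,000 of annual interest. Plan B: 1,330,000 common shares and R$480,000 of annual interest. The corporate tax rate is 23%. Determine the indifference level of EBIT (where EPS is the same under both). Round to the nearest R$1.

R$1,453,750

At indifference, (EBIT − 70,000)(1 − t)/1,890,000 = (EBIT − 480,000)(1 − t)/1,330,000.
The (1 − t) factor cancels: (EBIT − 70,000) × 1,330,000 = (EBIT − 480,000) × 1,890,000.
EBIT × (1,890,000 − 1,330,000) = 480,000 × 1,890,000 − 70,000 × 1,330,000 = 814,100,000,000, so EBIT = 814,100,000,000 ÷ 560,000 = 1,453,750.00.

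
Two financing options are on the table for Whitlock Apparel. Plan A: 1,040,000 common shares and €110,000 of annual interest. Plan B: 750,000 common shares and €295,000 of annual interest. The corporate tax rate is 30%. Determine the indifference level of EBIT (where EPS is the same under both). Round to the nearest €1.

At indifference, (EBIT − 110,000)(1 − t)/1,040,000 = (EBIT − 295,000)(1 − t)/750,000.
Cancelling (1 − t) and cross-multiplying: 750,000·(EBIT − 110,000) = 1,040,000·(EBIT − 295,000).
Solving, EBIT = (295,000·1,040,000 − 110,000·750,000) / (1,040,000 − 750,000) = 224,300,000,000 / 290,000 = 773,448.28.

€773,448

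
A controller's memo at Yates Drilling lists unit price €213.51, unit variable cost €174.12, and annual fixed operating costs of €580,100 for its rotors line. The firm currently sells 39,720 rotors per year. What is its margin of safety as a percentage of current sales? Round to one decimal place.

62.9%

Unit CM = price − variable cost = €213.51 − €174.12 = €39.39. Break-even units = €580,100 ÷ €39.39 = 14,727.09; break-even revenue = 14,727.09 × €213.51 = €3,144,380.58.
Actual sales revenue = 39,720 × €213.51 = €8,480,617.20.
Margin of safety = (€8,480,617.20 − €3,144,380.58) ÷ €8,480,617.20 = 62.9%.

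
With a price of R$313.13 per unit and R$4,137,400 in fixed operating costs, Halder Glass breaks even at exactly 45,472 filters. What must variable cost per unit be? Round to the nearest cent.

Contribution per unit must be FC / Q = R$4,137,400 / 45,472 = R$90.9879.
Hence VC = price − CM = R$313.13 − R$90.9879 = R$222.14.

R$222.14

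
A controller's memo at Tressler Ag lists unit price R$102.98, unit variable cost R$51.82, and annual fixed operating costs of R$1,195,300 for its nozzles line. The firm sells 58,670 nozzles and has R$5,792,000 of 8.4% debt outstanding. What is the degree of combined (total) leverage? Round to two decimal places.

Total contribution margin = 58,670 × R$51.16 = R$3,001,557.20.
Subtracting fixed costs: EBIT = R$3,001,557.20 − R$1,195,300 = R$1,806,257.20. Interest = R$486,528.00, so EBIT − I = R$1,319,729.20.
DCL = contribution ÷ (EBIT − I) = R$3,001,557.20 ÷ R$1,319,729.20 = 2.2744.

2.27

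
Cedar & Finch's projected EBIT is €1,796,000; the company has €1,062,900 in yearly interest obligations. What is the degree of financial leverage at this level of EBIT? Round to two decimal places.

2.45

Annual interest charges come to €1,062,900.00.
DFL = EBIT ÷ (EBIT − I) = €1,796,000 ÷ (€1,796,000 − €1,062,900.00) = €1,796,000 ÷ €733,100.00 = 2.4499.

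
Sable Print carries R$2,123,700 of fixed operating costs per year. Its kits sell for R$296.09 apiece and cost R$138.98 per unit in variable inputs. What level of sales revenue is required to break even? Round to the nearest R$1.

Contribution margin per unit = R$296.09 − R$138.98 = R$157.11, a CM ratio of R$157.11 ÷ R$296.09 = 0.5306.
Break-even revenue = fixed costs × price ÷ CM = R$2,123,700 × R$296.09 ÷ R$157.11 = R$4,002,332.

R$4,002,332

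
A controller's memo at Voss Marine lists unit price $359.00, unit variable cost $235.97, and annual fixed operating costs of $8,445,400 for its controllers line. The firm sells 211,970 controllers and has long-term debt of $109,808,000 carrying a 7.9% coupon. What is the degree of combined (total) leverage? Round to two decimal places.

Total contribution margin = 211,970 × $123.03 = $26,078,669.10.
Operating income = contribution − fixed costs = $26,078,669.10 − $8,445,400 = $17,633,269.10. Interest = $8,674,832.00.
DOL = $26,078,669.10 ÷ $17,633,269.10 = 1.4789; DFL = $17,633,269.10 ÷ $8,958,437.10 = 1.9683.
DCL = DOL × DFL = 1.4789 × 1.9683 = 2.9109.

2.91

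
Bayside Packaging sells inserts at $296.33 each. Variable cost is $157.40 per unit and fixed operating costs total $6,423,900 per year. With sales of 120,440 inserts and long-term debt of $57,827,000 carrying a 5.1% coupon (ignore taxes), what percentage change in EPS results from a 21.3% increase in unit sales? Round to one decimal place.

Contribution at this volume is 120,440 × $138.93 = $16,732,729.20.
EBIT = $16,732,729.20 − $6,423,900 = $10,308,829.20.
Interest = $2,949,177.00, so EBIT − I = $7,359,652.20.
DCL = total CM / (EBIT − I) = $16,732,729.20 / $7,359,652.20 = 2.2736.
EPS therefore changes by 2.2736 × (+21.3%) = +48.4%.

+48.4%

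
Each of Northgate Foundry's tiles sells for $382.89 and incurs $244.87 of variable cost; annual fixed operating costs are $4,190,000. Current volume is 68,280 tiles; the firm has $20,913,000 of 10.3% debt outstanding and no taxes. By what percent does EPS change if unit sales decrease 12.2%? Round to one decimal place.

Contribution at this volume is 68,280 × $138.02 = $9,424,005.60.
EBIT = $9,424,005.60 − $4,190,000 = $5,234,005.60.
After interest of $2,154,039.00, pre-tax earnings = $3,079,966.60.
Degree of combined leverage = contribution ÷ (EBIT − I) = $9,424,005.60 ÷ $3,079,966.60 = 3.0598.
%ΔEPS = DCL × %ΔSales = 3.0598 × -12.2% = -37.3%.

-37.3%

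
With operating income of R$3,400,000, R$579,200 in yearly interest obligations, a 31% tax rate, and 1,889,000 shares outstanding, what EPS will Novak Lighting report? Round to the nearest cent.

Interest = R$579,200.00, so EBT = R$3,400,000 − R$579,200.00 = R$2,820,800.00.
Net income = R$2,820,800.00 × (1 − 0.31) = R$1,946,352.00.
Per share: R$1,946,352.00 / 1,889,000 shares = R$1.03.

R$1.03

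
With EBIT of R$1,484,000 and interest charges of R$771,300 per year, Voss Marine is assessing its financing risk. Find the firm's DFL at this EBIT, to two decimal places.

Annual interest charges come to R$771,300.00.
Degree of financial leverage = EBIT / (EBIT − interest) = R$1,484,000 / R$712,700.00 = 2.0822.

2.08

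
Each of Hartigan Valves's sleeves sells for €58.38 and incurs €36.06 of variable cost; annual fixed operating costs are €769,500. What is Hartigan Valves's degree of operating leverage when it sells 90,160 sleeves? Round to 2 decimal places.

1.62

Total contribution margin = 90,160 × €22.32 = €2,012,371.20.
Operating income = contribution − fixed costs = €2,012,371.20 − €769,500 = €1,242,871.20.
Degree of operating leverage = €2,012,371.20 / €1,242,871.20 = 1.6191.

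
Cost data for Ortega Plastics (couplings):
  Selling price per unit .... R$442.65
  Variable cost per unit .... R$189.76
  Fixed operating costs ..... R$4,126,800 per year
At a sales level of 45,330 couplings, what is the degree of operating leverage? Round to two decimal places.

1.56

Contribution at this volume is 45,330 × R$252.89 = R$11,463,503.70.
EBIT = R$11,463,503.70 − R$4,126,800 = R$7,336,703.70.
So DOL = total CM / EBIT = R$11,463,503.70 / R$7,336,703.70 = 1.5625.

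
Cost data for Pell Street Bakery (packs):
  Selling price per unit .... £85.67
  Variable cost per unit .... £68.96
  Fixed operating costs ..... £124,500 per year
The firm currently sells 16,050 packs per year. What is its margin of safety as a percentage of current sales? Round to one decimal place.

53.6%

Each unit contributes £85.67 − £68.96 = £16.71. Break-even units = £124,500 ÷ £16.71 = 7,450.63; break-even revenue = 7,450.63 × £85.67 = £638,295.33.
Actual sales revenue = 16,050 × £85.67 = £1,375,003.50.
Margin of safety = (£1,375,003.50 − £638,295.33) ÷ £1,375,003.50 = 53.6%.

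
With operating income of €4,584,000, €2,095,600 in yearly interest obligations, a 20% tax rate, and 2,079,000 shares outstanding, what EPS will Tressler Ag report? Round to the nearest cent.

€0.96

Pre-tax income = €4,584,000 − €2,095,600.00 = €2,488,400.00.
After tax at 20%: net income = €2,488,400.00 × 0.80 = €1,990,720.00.
Per share: €1,990,720.00 / 2,079,000 shares = €0.96.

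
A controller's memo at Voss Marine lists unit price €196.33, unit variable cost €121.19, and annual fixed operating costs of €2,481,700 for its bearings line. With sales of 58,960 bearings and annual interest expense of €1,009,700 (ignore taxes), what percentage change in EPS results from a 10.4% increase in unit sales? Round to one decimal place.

Contribution at this volume is 58,960 × €75.14 = €4,430,254.40.
Operating income = contribution − fixed costs = €4,430,254.40 − €2,481,700 = €1,948,554.40.
After interest of €1,009,700.00, pre-tax earnings = €938,854.40.
DCL = total CM / (EBIT − I) = €4,430,254.40 / €938,854.40 = 4.7188.
%ΔEPS = DCL × %ΔSales = 4.7188 × +10.4% = +49.1%.

+49.1%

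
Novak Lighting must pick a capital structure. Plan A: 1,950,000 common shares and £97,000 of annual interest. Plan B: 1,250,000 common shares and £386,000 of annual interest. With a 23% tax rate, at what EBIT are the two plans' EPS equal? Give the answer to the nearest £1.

At indifference, (EBIT − 97,000)(1 − t)/1,950,000 = (EBIT − 386,000)(1 − t)/1,250,000.
The (1 − t) factor cancels: (EBIT − 97,000) × 1,250,000 = (EBIT − 386,000) × 1,950,000.
EBIT × (1,950,000 − 1,250,000) = 386,000 × 1,950,000 − 97,000 × 1,250,000 = 631,450,000,000, so EBIT = 631,450,000,000 ÷ 700,000 = 902,071.43.

£902,071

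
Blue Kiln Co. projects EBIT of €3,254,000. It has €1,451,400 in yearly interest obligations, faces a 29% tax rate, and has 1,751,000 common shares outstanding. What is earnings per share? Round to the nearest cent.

Interest = €1,451,400.00, so EBT = €3,254,000 − €1,451,400.00 = €1,802,600.00.
Net income = €1,802,600.00 × (1 − 0.29) = €1,279,846.00.
Per share: €1,279,846.00 / 1,751,000 shares = €0.73.

€0.73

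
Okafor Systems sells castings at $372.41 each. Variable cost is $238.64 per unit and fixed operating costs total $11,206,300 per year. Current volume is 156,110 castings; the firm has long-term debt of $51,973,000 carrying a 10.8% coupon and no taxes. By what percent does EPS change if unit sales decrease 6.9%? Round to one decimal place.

-35.5%

Contribution at this volume is 156,110 × $133.77 = $20,882,834.70.
Subtracting fixed costs: EBIT = $20,882,834.70 − $11,206,300 = $9,676,534.70.
Interest = $5,613,084.00, so EBIT − I = $4,063,450.70.
Degree of combined leverage = contribution ÷ (EBIT − I) = $20,882,834.70 ÷ $4,063,450.70 = 5.1392.
%ΔEPS = DCL × %ΔSales = 5.1392 × -6.9% = -35.5%.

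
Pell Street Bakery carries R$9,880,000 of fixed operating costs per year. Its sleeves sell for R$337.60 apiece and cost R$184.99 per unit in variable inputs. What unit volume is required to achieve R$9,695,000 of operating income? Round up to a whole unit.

Unit CM = price − variable cost = R$337.60 − R$184.99 = R$152.61.
Required volume = (fixed costs + target profit) ÷ CM = (R$9,880,000 + R$9,695,000) ÷ R$152.61 = 128,268.13, so 128,269 sleeves.

128,269 sleeves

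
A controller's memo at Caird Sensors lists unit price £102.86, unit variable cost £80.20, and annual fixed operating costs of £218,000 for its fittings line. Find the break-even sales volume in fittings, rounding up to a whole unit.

Unit CM = price − variable cost = £102.86 − £80.20 = £22.66.
Break-even volume = fixed costs ÷ CM per unit = £218,000 ÷ £22.66 = 9,620.48, so 9,621 fittings.

9,621 fittings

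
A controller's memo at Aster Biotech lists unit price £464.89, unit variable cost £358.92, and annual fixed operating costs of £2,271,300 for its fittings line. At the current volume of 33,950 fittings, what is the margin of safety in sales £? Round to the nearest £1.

£5,818,831

Unit CM = price − variable cost = £464.89 − £358.92 = £105.97. Break-even units = £2,271,300 ÷ £105.97 = 21,433.42; break-even revenue = 21,433.42 × £464.89 = £9,964,184.74.
Current sales = 33,950 × £464.89 = £15,783,015.50.
Margin of safety = £15,783,015.50 − £9,964,184.74 = £5,818,831.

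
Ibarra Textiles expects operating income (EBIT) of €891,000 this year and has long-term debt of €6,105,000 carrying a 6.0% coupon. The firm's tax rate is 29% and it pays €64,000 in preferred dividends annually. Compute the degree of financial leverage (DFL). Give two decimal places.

Interest = €366,300.00.
Preferred dividends grossed up pre-tax: €64,000 / (1 − 0.29) = €90,140.85.
DFL = EBIT ÷ [EBIT − I − D_p/(1−t)] = €891,000 ÷ [€891,000 − €366,300.00 − €90,140.85] = €891,000 ÷ €434,559.15 = 2.0504.

2.05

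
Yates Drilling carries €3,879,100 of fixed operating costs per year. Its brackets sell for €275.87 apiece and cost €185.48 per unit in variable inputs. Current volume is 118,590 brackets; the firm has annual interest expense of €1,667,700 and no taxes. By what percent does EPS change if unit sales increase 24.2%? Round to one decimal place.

+50.2%

Total contribution margin = 118,590 × €90.39 = €10,719,350.10.
Operating income = contribution − fixed costs = €10,719,350.10 − €3,879,100 = €6,840,250.10.
Interest = €1,667,700.00, so EBIT − I = €5,172,550.10.
Degree of combined leverage = contribution ÷ (EBIT − I) = €10,719,350.10 ÷ €5,172,550.10 = 2.0724.
EPS therefore changes by 2.0724 × (+24.2%) = +50.2%.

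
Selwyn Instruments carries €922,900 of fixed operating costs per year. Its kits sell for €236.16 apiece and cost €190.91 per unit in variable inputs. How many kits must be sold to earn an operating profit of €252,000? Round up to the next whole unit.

25,965 kits

Each unit contributes €236.16 − €190.91 = €45.25.
Units = (FC + target) / CM = (€922,900 + €252,000) / €45.25 = 25,964.64, so 25,965 kits.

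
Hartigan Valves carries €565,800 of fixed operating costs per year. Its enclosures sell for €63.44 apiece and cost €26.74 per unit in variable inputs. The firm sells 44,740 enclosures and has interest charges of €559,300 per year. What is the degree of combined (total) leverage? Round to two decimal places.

3.18

Total contribution margin = 44,740 × €36.70 = €1,641,958.00.
Subtracting fixed costs: EBIT = €1,641,958.00 − €565,800 = €1,076,158.00. Interest = €559,300.00, so EBIT − I = €516,858.00.
DCL = contribution ÷ (EBIT − I) = €1,641,958.00 ÷ €516,858.00 = 3.1768.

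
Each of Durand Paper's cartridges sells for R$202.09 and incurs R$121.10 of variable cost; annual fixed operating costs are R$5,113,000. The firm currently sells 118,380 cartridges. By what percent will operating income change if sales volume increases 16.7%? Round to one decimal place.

Total contribution margin = 118,380 × R$80.99 = R$9,587,596.20.
EBIT = R$9,587,596.20 − R$5,113,000 = R$4,474,596.20.
DOL = contribution ÷ EBIT = R$9,587,596.20 ÷ R$4,474,596.20 = 2.1427.
%ΔEBIT = DOL × %ΔSales = 2.1427 × +16.7% = +35.8%.

+35.8%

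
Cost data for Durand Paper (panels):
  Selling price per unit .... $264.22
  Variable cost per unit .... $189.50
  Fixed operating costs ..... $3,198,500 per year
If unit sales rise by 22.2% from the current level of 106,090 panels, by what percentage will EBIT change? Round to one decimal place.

+37.2%

Contribution at this volume is 106,090 × $74.72 = $7,927,044.80.
Operating income = contribution − fixed costs = $7,927,044.80 − $3,198,500 = $4,728,544.80.
DOL = contribution ÷ EBIT = $7,927,044.80 ÷ $4,728,544.80 = 1.6764.
%ΔEBIT = DOL × %ΔSales = 1.6764 × +22.2% = +37.2%.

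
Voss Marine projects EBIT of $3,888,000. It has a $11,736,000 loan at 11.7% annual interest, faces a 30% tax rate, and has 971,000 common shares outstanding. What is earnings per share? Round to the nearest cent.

Interest = $1,373,112.00, so EBT = $3,888,000 − $1,373,112.00 = $2,514,888.00.
Net income = $2,514,888.00 × (1 − 0.30) = $1,760,421.60.
EPS = $1,760,421.60 ÷ 971,000 = $1.81.

$1.81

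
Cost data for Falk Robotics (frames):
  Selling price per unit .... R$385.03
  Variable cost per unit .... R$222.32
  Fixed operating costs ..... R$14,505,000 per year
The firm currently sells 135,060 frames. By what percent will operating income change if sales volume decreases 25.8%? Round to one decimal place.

-75.9%

Contribution at this volume is 135,060 × R$162.71 = R$21,975,612.60.
Operating income = contribution − fixed costs = R$21,975,612.60 − R$14,505,000 = R$7,470,612.60.
Degree of operating leverage = R$21,975,612.60 / R$7,470,612.60 = 2.9416.
Operating income changes by 2.9416 × -25.8% = -75.9%.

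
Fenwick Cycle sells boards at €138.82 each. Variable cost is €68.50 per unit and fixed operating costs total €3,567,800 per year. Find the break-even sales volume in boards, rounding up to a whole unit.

Contribution margin per unit = €138.82 − €68.50 = €70.32.
Units to break even: €3,567,800 ÷ €70.32 = 50,736.63, rounded up to 50,737.

50,737 boards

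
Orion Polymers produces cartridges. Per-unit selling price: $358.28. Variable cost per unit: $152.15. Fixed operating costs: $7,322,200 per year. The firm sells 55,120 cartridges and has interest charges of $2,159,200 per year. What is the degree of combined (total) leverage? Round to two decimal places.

6.04

Contribution at this volume is 55,120 × $206.13 = $11,361,885.60.
Operating income = contribution − fixed costs = $11,361,885.60 − $7,322,200 = $4,039,685.60. Interest = $2,159,200.00, so EBIT − I = $1,880,485.60.
DCL = contribution ÷ (EBIT − I) = $11,361,885.60 ÷ $1,880,485.60 = 6.0420.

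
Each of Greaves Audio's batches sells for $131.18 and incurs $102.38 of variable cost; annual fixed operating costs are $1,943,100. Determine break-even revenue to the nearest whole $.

$8,850,551

CM per unit = $131.18 − $102.38 = $28.80; CM ratio = $28.80 / $131.18 = 0.2195.
Break-even sales = FC ÷ CM ratio = $1,943,100 × $131.18 / $28.80 = $8,850,551.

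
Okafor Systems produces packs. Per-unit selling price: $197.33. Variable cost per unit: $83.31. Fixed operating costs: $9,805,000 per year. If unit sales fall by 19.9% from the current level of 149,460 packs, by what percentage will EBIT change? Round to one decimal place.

-46.9%

Total contribution margin = 149,460 × $114.02 = $17,041,429.20.
Operating income = contribution − fixed costs = $17,041,429.20 − $9,805,000 = $7,236,429.20.
Degree of operating leverage = $17,041,429.20 / $7,236,429.20 = 2.3550.
Operating income changes by 2.3550 × -19.9% = -46.9%.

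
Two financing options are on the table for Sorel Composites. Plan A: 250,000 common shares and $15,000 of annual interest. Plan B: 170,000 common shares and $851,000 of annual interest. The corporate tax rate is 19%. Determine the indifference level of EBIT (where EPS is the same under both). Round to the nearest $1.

$2,627,500

At indifference, (EBIT − 15,000)(1 − t)/250,000 = (EBIT − 851,000)(1 − t)/170,000.
Cancelling (1 − t) and cross-multiplying: 170,000·(EBIT − 15,000) = 250,000·(EBIT − 851,000).
Solving, EBIT = (851,000·250,000 − 15,000·170,000) / (250,000 − 170,000) = 210,200,000,000 / 80,000 = 2,627,500.00.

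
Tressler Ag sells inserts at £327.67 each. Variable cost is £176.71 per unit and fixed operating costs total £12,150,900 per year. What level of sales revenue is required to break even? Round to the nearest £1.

£26,374,440

CM per unit = £327.67 − £176.71 = £150.96; CM ratio = £150.96 / £327.67 = 0.4607.
Break-even revenue = fixed costs × price ÷ CM = £12,150,900 × £327.67 ÷ £150.96 = £26,374,440.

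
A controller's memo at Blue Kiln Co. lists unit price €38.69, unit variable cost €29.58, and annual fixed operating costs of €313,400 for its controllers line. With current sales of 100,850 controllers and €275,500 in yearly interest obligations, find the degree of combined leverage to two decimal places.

Contribution at this volume is 100,850 × €9.11 = €918,743.50.
Operating income = contribution − fixed costs = €918,743.50 − €313,400 = €605,343.50. Interest = €275,500.00.
DOL = €918,743.50 ÷ €605,343.50 = 1.5177; DFL = €605,343.50 ÷ €329,843.50 = 1.8352.
DCL = DOL × DFL = 1.5177 × 1.8352 = 2.7853.

2.79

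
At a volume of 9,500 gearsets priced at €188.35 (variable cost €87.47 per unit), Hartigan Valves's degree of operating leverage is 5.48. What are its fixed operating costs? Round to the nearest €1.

At 9,500 units, contribution = 9,500 × €100.88 = €958,360.00.
Since DOL = CM ÷ EBIT, EBIT = €958,360.00 ÷ 5.48 = €174,883.21.
Fixed costs = CM − EBIT = €958,360.00 − €174,883.21 = €783,477.

€783,477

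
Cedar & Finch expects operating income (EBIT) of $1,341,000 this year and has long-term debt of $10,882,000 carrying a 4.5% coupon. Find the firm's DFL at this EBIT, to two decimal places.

1.58

Interest = $489,690.00.
Degree of financial leverage = EBIT / (EBIT − interest) = $1,341,000 / $851,310.00 = 1.5752.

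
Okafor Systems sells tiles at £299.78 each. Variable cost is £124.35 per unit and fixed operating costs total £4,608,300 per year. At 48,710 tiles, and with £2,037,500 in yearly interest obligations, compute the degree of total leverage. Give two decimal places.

Contribution at this volume is 48,710 × £175.43 = £8,545,195.30.
EBIT = £8,545,195.30 − £4,608,300 = £3,936,895.30. Interest = £2,037,500.00, so EBIT − I = £1,899,395.30.
DCL = contribution ÷ (EBIT − I) = £8,545,195.30 ÷ £1,899,395.30 = 4.4989.

4.50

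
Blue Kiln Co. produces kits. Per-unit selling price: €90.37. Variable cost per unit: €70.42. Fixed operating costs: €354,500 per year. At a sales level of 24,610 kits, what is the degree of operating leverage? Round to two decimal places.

3.60

At 24,610 units, contribution = 24,610 × €19.95 = €490,969.50.
Operating income = contribution − fixed costs = €490,969.50 − €354,500 = €136,469.50.
DOL = contribution ÷ EBIT = €490,969.50 ÷ €136,469.50 = 3.5977.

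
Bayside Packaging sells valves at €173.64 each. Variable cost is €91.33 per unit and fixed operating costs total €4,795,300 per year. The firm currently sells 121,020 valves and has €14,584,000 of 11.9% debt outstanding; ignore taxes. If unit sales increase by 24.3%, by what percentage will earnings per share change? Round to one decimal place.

At 121,020 units, contribution = 121,020 × €82.31 = €9,961,156.20.
Operating income = contribution − fixed costs = €9,961,156.20 − €4,795,300 = €5,165,856.20.
Interest = €1,735,496.00, so EBIT − I = €3,430,360.20.
Degree of combined leverage = contribution ÷ (EBIT − I) = €9,961,156.20 ÷ €3,430,360.20 = 2.9038.
EPS therefore changes by 2.9038 × (+24.3%) = +70.6%.

+70.6%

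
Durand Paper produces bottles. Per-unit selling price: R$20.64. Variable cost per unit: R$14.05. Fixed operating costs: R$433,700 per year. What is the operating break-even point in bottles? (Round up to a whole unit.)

65,812 bottles

Contribution margin per unit = R$20.64 − R$14.05 = R$6.59.
Units to break even: R$433,700 ÷ R$6.59 = 65,811.84, rounded up to 65,812.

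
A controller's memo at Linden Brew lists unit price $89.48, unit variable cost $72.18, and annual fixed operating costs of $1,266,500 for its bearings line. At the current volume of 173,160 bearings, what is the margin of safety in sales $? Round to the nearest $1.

Each unit contributes $89.48 − $72.18 = $17.30. Break-even units = $1,266,500 ÷ $17.30 = 73,208.09; break-even revenue = 73,208.09 × $89.48 = $6,550,660.12.
Actual sales revenue = 173,160 × $89.48 = $15,494,356.80.
Margin of safety = $15,494,356.80 − $6,550,660.12 = $8,943,697.

$8,943,697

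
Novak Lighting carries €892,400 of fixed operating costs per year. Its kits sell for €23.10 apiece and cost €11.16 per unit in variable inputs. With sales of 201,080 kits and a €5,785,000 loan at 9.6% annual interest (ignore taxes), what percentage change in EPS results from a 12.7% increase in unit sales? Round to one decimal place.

+32.0%

At 201,080 units, contribution = 201,080 × €11.94 = €2,400,895.20.
Operating income = contribution − fixed costs = €2,400,895.20 − €892,400 = €1,508,495.20.
After interest of €555,360.00, pre-tax earnings = €953,135.20.
Degree of combined leverage = contribution ÷ (EBIT − I) = €2,400,895.20 ÷ €953,135.20 = 2.5189.
%ΔEPS = DCL × %ΔSales = 2.5189 × +12.7% = +32.0%.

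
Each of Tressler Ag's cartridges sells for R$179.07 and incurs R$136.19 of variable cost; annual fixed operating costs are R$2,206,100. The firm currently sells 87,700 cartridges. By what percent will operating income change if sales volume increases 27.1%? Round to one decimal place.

+65.6%

At 87,700 units, contribution = 87,700 × R$42.88 = R$3,760,576.00.
Subtracting fixed costs: EBIT = R$3,760,576.00 − R$2,206,100 = R$1,554,476.00.
So DOL = total CM / EBIT = R$3,760,576.00 / R$1,554,476.00 = 2.4192.
So EBIT moves 2.4192 × (+27.1%) = +65.6%.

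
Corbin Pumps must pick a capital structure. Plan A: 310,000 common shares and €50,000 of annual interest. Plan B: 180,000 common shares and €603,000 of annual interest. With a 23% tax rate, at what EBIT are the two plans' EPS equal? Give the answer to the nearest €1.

At indifference, (EBIT − 50,000)(1 − t)/310,000 = (EBIT − 603,000)(1 − t)/180,000.
The (1 − t) factor cancels: (EBIT − 50,000) × 180,000 = (EBIT − 603,000) × 310,000.
Solving, EBIT = (603,000·310,000 − 50,000·180,000) / (310,000 − 180,000) = 177,930,000,000 / 130,000 = 1,368,692.31.

€1,368,692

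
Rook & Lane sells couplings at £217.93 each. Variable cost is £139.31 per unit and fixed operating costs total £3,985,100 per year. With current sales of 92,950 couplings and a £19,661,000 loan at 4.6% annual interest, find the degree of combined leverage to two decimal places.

3.02

Contribution at this volume is 92,950 × £78.62 = £7,307,729.00.
EBIT = £7,307,729.00 − £3,985,100 = £3,322,629.00. Interest = £904,406.00.
DOL = £7,307,729.00 ÷ £3,322,629.00 = 2.1994; DFL = £3,322,629.00 ÷ £2,418,223.00 = 1.3740.
DCL = DOL × DFL = 2.1994 × 1.3740 = 3.0220.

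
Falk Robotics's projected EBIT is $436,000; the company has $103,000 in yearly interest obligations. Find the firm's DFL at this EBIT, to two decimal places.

1.31

Interest = $103,000.00.
Degree of financial leverage = EBIT / (EBIT − interest) = $436,000 / $333,000.00 = 1.3093.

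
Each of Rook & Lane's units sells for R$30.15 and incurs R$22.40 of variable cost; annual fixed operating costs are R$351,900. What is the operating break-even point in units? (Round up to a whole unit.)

Contribution margin per unit = R$30.15 − R$22.40 = R$7.75.
Break-even Q = R$351,900 / R$7.75 = 45,406.45 → 45,407 units.

45,407 units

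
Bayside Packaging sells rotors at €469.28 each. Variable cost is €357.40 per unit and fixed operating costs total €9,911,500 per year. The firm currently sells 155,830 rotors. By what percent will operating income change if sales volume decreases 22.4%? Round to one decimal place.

-51.9%

Total contribution margin = 155,830 × €111.88 = €17,434,260.40.
Subtracting fixed costs: EBIT = €17,434,260.40 − €9,911,500 = €7,522,760.40.
DOL = contribution ÷ EBIT = €17,434,260.40 ÷ €7,522,760.40 = 2.3175.
Operating income changes by 2.3175 × -22.4% = -51.9%.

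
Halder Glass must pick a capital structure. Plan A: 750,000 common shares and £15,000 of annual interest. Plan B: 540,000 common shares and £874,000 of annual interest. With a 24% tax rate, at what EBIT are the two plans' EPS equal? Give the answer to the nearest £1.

Set EPS_A = EPS_B: (EBIT − £15,000)(1 − 0.24) ÷ 750,000 = (EBIT − £874,000)(1 − 0.24) ÷ 540,000.
Cancelling (1 − t) and cross-multiplying: 540,000·(EBIT − 15,000) = 750,000·(EBIT − 874,000).
EBIT × (750,000 − 540,000) = 874,000 × 750,000 − 15,000 × 540,000 = 647,400,000,000, so EBIT = 647,400,000,000 ÷ 210,000 = 3,082,857.14.

£3,082,857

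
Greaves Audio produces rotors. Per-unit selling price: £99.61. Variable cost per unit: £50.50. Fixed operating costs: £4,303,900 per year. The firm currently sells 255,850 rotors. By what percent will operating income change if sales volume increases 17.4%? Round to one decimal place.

Contribution at this volume is 255,850 × £49.11 = £12,564,793.50.
EBIT = £12,564,793.50 − £4,303,900 = £8,260,893.50.
Degree of operating leverage = £12,564,793.50 / £8,260,893.50 = 1.5210.
So EBIT moves 1.5210 × (+17.4%) = +26.5%.

+26.5%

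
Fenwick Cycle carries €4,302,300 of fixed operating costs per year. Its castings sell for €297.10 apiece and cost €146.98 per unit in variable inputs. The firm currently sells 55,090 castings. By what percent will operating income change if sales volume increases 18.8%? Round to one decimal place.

+39.2%

At 55,090 units, contribution = 55,090 × €150.12 = €8,270,110.80.
EBIT = €8,270,110.80 − €4,302,300 = €3,967,810.80.
Degree of operating leverage = €8,270,110.80 / €3,967,810.80 = 2.0843.
So EBIT moves 2.0843 × (+18.8%) = +39.2%.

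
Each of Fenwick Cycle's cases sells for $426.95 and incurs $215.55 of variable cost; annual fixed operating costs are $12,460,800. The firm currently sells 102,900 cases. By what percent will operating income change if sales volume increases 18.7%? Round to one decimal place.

+43.8%

At 102,900 units, contribution = 102,900 × $211.40 = $21,753,060.00.
Operating income = contribution − fixed costs = $21,753,060.00 − $12,460,800 = $9,292,260.00.
Degree of operating leverage = $21,753,060.00 / $9,292,260.00 = 2.3410.
Operating income changes by 2.3410 × +18.7% = +43.8%.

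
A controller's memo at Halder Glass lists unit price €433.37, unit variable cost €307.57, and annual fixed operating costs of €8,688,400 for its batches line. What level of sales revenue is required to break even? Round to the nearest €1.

Contribution margin per unit = €433.37 − €307.57 = €125.80, a CM ratio of €125.80 ÷ €433.37 = 0.2903.
Break-even revenue = fixed costs × price ÷ CM = €8,688,400 × €433.37 ÷ €125.80 = €29,930,778.

€29,930,778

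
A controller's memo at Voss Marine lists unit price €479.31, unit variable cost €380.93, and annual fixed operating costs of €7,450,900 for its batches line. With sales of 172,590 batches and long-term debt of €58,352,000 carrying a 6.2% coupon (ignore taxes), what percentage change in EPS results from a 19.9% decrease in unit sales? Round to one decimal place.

-57.2%

At 172,590 units, contribution = 172,590 × €98.38 = €16,979,404.20.
Subtracting fixed costs: EBIT = €16,979,404.20 − €7,450,900 = €9,528,504.20.
After interest of €3,617,824.00, pre-tax earnings = €5,910,680.20.
DCL = total CM / (EBIT − I) = €16,979,404.20 / €5,910,680.20 = 2.8727.
%ΔEPS = DCL × %ΔSales = 2.8727 × -19.9% = -57.2%.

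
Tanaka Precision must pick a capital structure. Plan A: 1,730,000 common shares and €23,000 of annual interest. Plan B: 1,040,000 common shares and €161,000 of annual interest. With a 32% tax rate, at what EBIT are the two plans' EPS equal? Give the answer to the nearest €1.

Set EPS_A = EPS_B: (EBIT − €23,000)(1 − 0.32) ÷ 1,730,000 = (EBIT − €161,000)(1 − 0.32) ÷ 1,040,000.
The (1 − t) factor cancels: (EBIT − 23,000) × 1,040,000 = (EBIT − 161,000) × 1,730,000.
EBIT × (1,730,000 − 1,040,000) = 161,000 × 1,730,000 − 23,000 × 1,040,000 = 254,610,000,000, so EBIT = 254,610,000,000 ÷ 690,000 = 369,000.00.

€369,000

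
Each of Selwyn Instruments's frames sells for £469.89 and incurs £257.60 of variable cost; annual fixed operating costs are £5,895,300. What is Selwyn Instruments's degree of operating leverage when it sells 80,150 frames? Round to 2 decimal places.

Total contribution margin = 80,150 × £212.29 = £17,015,043.50.
Operating income = contribution − fixed costs = £17,015,043.50 − £5,895,300 = £11,119,743.50.
Degree of operating leverage = £17,015,043.50 / £11,119,743.50 = 1.5302.

1.53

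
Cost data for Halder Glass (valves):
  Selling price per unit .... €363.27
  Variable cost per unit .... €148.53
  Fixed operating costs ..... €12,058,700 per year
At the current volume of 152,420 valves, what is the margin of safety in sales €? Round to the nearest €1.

Unit CM = price − variable cost = €363.27 − €148.53 = €214.74. Break-even units = €12,058,700 ÷ €214.74 = 56,154.88; break-even revenue = 56,154.88 × €363.27 = €20,399,385.07.
Actual sales revenue = 152,420 × €363.27 = €55,369,613.40.
Margin of safety = €55,369,613.40 − €20,399,385.07 = €34,970,228.

€34,970,228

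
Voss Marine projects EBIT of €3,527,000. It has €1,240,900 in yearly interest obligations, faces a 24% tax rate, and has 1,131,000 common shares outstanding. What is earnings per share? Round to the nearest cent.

€1.54

Interest = €1,240,900.00, so EBT = €3,527,000 − €1,240,900.00 = €2,286,100.00.
After tax at 24%: net income = €2,286,100.00 × 0.76 = €1,737,436.00.
EPS = €1,737,436.00 ÷ 1,131,000 = €1.54.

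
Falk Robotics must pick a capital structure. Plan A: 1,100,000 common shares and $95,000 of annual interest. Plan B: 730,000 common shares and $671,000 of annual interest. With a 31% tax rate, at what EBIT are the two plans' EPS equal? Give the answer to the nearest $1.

At indifference, (EBIT − 95,000)(1 − t)/1,100,000 = (EBIT − 671,000)(1 − t)/730,000.
Cancelling (1 − t) and cross-multiplying: 730,000·(EBIT − 95,000) = 1,100,000·(EBIT − 671,000).
Solving, EBIT = (671,000·1,100,000 − 95,000·730,000) / (1,100,000 − 730,000) = 668,750,000,000 / 370,000 = 1,807,432.43.

$1,807,432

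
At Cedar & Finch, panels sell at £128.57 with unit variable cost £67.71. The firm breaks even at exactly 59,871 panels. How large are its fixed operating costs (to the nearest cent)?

£3,643,749.06

Unit CM = price − variable cost = £128.57 − £67.71 = £60.86.
Since BE = FC / CM, FC = 59,871 × £60.86 = £3,643,749.06.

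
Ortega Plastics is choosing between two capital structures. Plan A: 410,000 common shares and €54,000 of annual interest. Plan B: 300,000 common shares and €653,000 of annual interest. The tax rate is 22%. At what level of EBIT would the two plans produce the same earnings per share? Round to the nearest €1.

Set EPS_A = EPS_B: (EBIT − €54,000)(1 − 0.22) ÷ 410,000 = (EBIT − €653,000)(1 − 0.22) ÷ 300,000.
Cancelling (1 − t) and cross-multiplying: 300,000·(EBIT − 54,000) = 410,000·(EBIT − 653,000).
Solving, EBIT = (653,000·410,000 − 54,000·300,000) / (410,000 − 300,000) = 251,530,000,000 / 110,000 = 2,286,636.36.

€2,286,636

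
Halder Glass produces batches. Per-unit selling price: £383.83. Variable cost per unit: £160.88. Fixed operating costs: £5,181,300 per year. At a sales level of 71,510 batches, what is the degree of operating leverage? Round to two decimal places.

1.48

Total contribution margin = 71,510 × £222.95 = £15,943,154.50.
Subtracting fixed costs: EBIT = £15,943,154.50 − £5,181,300 = £10,761,854.50.
So DOL = total CM / EBIT = £15,943,154.50 / £10,761,854.50 = 1.4815.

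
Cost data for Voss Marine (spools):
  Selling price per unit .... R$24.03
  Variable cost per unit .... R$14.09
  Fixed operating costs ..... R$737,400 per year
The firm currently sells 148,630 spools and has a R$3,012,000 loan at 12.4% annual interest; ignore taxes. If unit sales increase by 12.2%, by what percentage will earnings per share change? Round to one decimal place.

+49.2%

Total contribution margin = 148,630 × R$9.94 = R$1,477,382.20.
Subtracting fixed costs: EBIT = R$1,477,382.20 − R$737,400 = R$739,982.20.
After interest of R$373,488.00, pre-tax earnings = R$366,494.20.
DCL = total CM / (EBIT − I) = R$1,477,382.20 / R$366,494.20 = 4.0311.
EPS therefore changes by 4.0311 × (+12.2%) = +49.2%.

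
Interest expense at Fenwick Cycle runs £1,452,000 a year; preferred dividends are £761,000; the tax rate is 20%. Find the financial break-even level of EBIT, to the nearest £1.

Grossing the preferred dividend up to pre-tax terms: £761,000 / (1 − 0.20) = £951,250.00.
EPS = 0 when EBIT covers interest plus the pre-tax preferred burden: £1,452,000 + £951,250.00 = £2,403,250.00.

£2,403,250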